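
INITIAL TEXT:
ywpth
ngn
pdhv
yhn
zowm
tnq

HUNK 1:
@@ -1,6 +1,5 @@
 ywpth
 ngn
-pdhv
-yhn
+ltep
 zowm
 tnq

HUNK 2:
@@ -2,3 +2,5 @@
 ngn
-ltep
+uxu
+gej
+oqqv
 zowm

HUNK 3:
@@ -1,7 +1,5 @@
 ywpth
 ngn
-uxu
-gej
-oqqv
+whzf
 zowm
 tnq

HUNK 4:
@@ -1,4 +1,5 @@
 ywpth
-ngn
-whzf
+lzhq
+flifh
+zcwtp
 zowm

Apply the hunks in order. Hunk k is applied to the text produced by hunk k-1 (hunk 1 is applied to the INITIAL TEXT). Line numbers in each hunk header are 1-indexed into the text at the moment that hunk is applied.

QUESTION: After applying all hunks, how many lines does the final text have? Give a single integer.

Answer: 6

Derivation:
Hunk 1: at line 1 remove [pdhv,yhn] add [ltep] -> 5 lines: ywpth ngn ltep zowm tnq
Hunk 2: at line 2 remove [ltep] add [uxu,gej,oqqv] -> 7 lines: ywpth ngn uxu gej oqqv zowm tnq
Hunk 3: at line 1 remove [uxu,gej,oqqv] add [whzf] -> 5 lines: ywpth ngn whzf zowm tnq
Hunk 4: at line 1 remove [ngn,whzf] add [lzhq,flifh,zcwtp] -> 6 lines: ywpth lzhq flifh zcwtp zowm tnq
Final line count: 6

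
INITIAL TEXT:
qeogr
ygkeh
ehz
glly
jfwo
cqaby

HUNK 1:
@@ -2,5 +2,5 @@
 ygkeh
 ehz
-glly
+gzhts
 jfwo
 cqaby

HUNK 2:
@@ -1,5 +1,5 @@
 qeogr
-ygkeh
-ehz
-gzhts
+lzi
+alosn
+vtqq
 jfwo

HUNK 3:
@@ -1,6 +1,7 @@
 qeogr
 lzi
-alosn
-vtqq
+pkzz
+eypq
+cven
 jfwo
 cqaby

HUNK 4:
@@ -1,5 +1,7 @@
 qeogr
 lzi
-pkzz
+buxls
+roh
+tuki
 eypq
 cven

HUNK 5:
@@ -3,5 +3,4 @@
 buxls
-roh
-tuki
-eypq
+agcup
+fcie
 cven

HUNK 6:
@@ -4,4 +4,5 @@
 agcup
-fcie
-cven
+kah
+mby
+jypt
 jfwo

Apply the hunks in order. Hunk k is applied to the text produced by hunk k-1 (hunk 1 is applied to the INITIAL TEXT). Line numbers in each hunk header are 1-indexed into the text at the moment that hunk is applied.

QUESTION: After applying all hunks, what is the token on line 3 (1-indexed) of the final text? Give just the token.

Answer: buxls

Derivation:
Hunk 1: at line 2 remove [glly] add [gzhts] -> 6 lines: qeogr ygkeh ehz gzhts jfwo cqaby
Hunk 2: at line 1 remove [ygkeh,ehz,gzhts] add [lzi,alosn,vtqq] -> 6 lines: qeogr lzi alosn vtqq jfwo cqaby
Hunk 3: at line 1 remove [alosn,vtqq] add [pkzz,eypq,cven] -> 7 lines: qeogr lzi pkzz eypq cven jfwo cqaby
Hunk 4: at line 1 remove [pkzz] add [buxls,roh,tuki] -> 9 lines: qeogr lzi buxls roh tuki eypq cven jfwo cqaby
Hunk 5: at line 3 remove [roh,tuki,eypq] add [agcup,fcie] -> 8 lines: qeogr lzi buxls agcup fcie cven jfwo cqaby
Hunk 6: at line 4 remove [fcie,cven] add [kah,mby,jypt] -> 9 lines: qeogr lzi buxls agcup kah mby jypt jfwo cqaby
Final line 3: buxls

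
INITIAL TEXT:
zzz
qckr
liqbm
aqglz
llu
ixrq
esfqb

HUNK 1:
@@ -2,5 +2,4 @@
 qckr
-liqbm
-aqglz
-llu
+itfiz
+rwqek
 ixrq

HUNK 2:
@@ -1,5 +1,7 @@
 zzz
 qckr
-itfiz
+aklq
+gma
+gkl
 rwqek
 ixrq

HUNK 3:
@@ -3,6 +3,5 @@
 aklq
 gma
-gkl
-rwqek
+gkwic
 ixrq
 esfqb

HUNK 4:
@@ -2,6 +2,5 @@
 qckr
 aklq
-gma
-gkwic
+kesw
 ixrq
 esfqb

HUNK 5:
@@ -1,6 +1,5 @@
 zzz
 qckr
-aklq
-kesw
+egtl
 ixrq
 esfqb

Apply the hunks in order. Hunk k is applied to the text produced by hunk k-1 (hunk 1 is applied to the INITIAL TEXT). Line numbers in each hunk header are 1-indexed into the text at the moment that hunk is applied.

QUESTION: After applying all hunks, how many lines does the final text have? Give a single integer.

Hunk 1: at line 2 remove [liqbm,aqglz,llu] add [itfiz,rwqek] -> 6 lines: zzz qckr itfiz rwqek ixrq esfqb
Hunk 2: at line 1 remove [itfiz] add [aklq,gma,gkl] -> 8 lines: zzz qckr aklq gma gkl rwqek ixrq esfqb
Hunk 3: at line 3 remove [gkl,rwqek] add [gkwic] -> 7 lines: zzz qckr aklq gma gkwic ixrq esfqb
Hunk 4: at line 2 remove [gma,gkwic] add [kesw] -> 6 lines: zzz qckr aklq kesw ixrq esfqb
Hunk 5: at line 1 remove [aklq,kesw] add [egtl] -> 5 lines: zzz qckr egtl ixrq esfqb
Final line count: 5

Answer: 5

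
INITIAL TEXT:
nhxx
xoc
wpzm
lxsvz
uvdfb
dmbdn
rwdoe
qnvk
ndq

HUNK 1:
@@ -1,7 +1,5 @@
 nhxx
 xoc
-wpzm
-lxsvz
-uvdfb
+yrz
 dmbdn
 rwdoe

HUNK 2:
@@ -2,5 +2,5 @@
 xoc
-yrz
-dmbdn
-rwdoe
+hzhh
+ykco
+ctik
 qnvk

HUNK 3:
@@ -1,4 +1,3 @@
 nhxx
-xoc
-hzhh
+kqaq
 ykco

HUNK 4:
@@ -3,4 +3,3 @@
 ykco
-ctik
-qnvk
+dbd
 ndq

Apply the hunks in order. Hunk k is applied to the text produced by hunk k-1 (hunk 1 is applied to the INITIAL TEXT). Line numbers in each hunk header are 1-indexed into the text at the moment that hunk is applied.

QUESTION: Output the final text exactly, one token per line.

Answer: nhxx
kqaq
ykco
dbd
ndq

Derivation:
Hunk 1: at line 1 remove [wpzm,lxsvz,uvdfb] add [yrz] -> 7 lines: nhxx xoc yrz dmbdn rwdoe qnvk ndq
Hunk 2: at line 2 remove [yrz,dmbdn,rwdoe] add [hzhh,ykco,ctik] -> 7 lines: nhxx xoc hzhh ykco ctik qnvk ndq
Hunk 3: at line 1 remove [xoc,hzhh] add [kqaq] -> 6 lines: nhxx kqaq ykco ctik qnvk ndq
Hunk 4: at line 3 remove [ctik,qnvk] add [dbd] -> 5 lines: nhxx kqaq ykco dbd ndq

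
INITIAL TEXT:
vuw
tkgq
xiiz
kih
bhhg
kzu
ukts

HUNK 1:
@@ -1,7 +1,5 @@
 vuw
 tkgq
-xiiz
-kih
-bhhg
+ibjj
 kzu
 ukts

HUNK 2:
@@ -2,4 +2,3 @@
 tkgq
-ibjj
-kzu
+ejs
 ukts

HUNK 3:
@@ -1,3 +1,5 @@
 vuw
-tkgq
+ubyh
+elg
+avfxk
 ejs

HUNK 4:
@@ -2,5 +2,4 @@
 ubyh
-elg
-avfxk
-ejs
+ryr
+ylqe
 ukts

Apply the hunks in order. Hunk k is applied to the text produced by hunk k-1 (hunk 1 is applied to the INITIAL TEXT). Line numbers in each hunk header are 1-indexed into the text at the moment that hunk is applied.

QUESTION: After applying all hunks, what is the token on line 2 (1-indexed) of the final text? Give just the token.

Answer: ubyh

Derivation:
Hunk 1: at line 1 remove [xiiz,kih,bhhg] add [ibjj] -> 5 lines: vuw tkgq ibjj kzu ukts
Hunk 2: at line 2 remove [ibjj,kzu] add [ejs] -> 4 lines: vuw tkgq ejs ukts
Hunk 3: at line 1 remove [tkgq] add [ubyh,elg,avfxk] -> 6 lines: vuw ubyh elg avfxk ejs ukts
Hunk 4: at line 2 remove [elg,avfxk,ejs] add [ryr,ylqe] -> 5 lines: vuw ubyh ryr ylqe ukts
Final line 2: ubyh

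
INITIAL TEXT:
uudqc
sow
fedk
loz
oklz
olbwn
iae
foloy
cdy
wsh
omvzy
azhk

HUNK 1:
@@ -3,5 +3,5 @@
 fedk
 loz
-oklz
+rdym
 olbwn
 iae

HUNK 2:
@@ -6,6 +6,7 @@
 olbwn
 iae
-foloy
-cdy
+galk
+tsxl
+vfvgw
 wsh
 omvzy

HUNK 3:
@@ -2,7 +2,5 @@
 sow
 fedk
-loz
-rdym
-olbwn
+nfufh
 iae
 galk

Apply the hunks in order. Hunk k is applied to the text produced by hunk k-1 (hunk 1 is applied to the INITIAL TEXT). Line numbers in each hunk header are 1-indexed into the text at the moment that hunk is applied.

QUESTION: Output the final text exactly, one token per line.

Answer: uudqc
sow
fedk
nfufh
iae
galk
tsxl
vfvgw
wsh
omvzy
azhk

Derivation:
Hunk 1: at line 3 remove [oklz] add [rdym] -> 12 lines: uudqc sow fedk loz rdym olbwn iae foloy cdy wsh omvzy azhk
Hunk 2: at line 6 remove [foloy,cdy] add [galk,tsxl,vfvgw] -> 13 lines: uudqc sow fedk loz rdym olbwn iae galk tsxl vfvgw wsh omvzy azhk
Hunk 3: at line 2 remove [loz,rdym,olbwn] add [nfufh] -> 11 lines: uudqc sow fedk nfufh iae galk tsxl vfvgw wsh omvzy azhk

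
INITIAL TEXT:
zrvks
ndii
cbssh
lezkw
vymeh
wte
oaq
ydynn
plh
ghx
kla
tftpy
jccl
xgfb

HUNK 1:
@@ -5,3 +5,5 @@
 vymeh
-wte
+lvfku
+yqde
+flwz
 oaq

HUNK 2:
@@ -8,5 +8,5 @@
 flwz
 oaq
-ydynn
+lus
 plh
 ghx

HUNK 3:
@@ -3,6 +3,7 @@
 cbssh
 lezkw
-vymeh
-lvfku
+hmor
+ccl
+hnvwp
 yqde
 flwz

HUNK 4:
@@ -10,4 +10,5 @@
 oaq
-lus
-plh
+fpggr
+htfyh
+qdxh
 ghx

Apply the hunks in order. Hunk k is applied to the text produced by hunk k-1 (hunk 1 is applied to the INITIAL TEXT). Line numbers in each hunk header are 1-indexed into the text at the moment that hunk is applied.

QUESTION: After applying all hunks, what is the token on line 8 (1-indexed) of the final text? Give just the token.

Answer: yqde

Derivation:
Hunk 1: at line 5 remove [wte] add [lvfku,yqde,flwz] -> 16 lines: zrvks ndii cbssh lezkw vymeh lvfku yqde flwz oaq ydynn plh ghx kla tftpy jccl xgfb
Hunk 2: at line 8 remove [ydynn] add [lus] -> 16 lines: zrvks ndii cbssh lezkw vymeh lvfku yqde flwz oaq lus plh ghx kla tftpy jccl xgfb
Hunk 3: at line 3 remove [vymeh,lvfku] add [hmor,ccl,hnvwp] -> 17 lines: zrvks ndii cbssh lezkw hmor ccl hnvwp yqde flwz oaq lus plh ghx kla tftpy jccl xgfb
Hunk 4: at line 10 remove [lus,plh] add [fpggr,htfyh,qdxh] -> 18 lines: zrvks ndii cbssh lezkw hmor ccl hnvwp yqde flwz oaq fpggr htfyh qdxh ghx kla tftpy jccl xgfb
Final line 8: yqde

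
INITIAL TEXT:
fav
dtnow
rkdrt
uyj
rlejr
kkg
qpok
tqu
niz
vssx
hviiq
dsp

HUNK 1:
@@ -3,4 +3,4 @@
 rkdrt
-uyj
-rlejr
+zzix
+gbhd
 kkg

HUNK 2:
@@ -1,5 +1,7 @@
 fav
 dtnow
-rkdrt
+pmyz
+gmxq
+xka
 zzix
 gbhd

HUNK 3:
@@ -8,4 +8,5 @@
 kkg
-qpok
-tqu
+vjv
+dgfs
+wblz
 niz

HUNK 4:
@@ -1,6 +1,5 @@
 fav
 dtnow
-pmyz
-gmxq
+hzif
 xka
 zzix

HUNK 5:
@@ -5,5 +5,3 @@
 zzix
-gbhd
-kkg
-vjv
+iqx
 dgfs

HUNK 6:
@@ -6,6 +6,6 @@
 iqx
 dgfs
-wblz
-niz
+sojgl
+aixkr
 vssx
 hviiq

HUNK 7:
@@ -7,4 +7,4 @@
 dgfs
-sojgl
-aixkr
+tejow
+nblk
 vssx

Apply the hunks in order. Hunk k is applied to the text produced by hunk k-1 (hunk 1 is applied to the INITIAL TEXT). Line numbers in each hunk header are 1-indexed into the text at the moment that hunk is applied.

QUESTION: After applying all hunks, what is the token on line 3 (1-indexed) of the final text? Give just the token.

Hunk 1: at line 3 remove [uyj,rlejr] add [zzix,gbhd] -> 12 lines: fav dtnow rkdrt zzix gbhd kkg qpok tqu niz vssx hviiq dsp
Hunk 2: at line 1 remove [rkdrt] add [pmyz,gmxq,xka] -> 14 lines: fav dtnow pmyz gmxq xka zzix gbhd kkg qpok tqu niz vssx hviiq dsp
Hunk 3: at line 8 remove [qpok,tqu] add [vjv,dgfs,wblz] -> 15 lines: fav dtnow pmyz gmxq xka zzix gbhd kkg vjv dgfs wblz niz vssx hviiq dsp
Hunk 4: at line 1 remove [pmyz,gmxq] add [hzif] -> 14 lines: fav dtnow hzif xka zzix gbhd kkg vjv dgfs wblz niz vssx hviiq dsp
Hunk 5: at line 5 remove [gbhd,kkg,vjv] add [iqx] -> 12 lines: fav dtnow hzif xka zzix iqx dgfs wblz niz vssx hviiq dsp
Hunk 6: at line 6 remove [wblz,niz] add [sojgl,aixkr] -> 12 lines: fav dtnow hzif xka zzix iqx dgfs sojgl aixkr vssx hviiq dsp
Hunk 7: at line 7 remove [sojgl,aixkr] add [tejow,nblk] -> 12 lines: fav dtnow hzif xka zzix iqx dgfs tejow nblk vssx hviiq dsp
Final line 3: hzif

Answer: hzif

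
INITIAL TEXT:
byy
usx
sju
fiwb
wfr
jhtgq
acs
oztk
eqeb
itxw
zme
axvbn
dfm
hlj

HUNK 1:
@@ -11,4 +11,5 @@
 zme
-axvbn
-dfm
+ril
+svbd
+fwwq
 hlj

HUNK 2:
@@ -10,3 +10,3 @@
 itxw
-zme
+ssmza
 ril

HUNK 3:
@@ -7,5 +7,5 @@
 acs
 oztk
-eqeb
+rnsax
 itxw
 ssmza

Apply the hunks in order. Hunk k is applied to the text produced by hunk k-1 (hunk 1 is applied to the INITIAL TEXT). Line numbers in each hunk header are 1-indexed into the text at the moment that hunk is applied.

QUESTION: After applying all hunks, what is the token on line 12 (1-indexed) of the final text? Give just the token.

Hunk 1: at line 11 remove [axvbn,dfm] add [ril,svbd,fwwq] -> 15 lines: byy usx sju fiwb wfr jhtgq acs oztk eqeb itxw zme ril svbd fwwq hlj
Hunk 2: at line 10 remove [zme] add [ssmza] -> 15 lines: byy usx sju fiwb wfr jhtgq acs oztk eqeb itxw ssmza ril svbd fwwq hlj
Hunk 3: at line 7 remove [eqeb] add [rnsax] -> 15 lines: byy usx sju fiwb wfr jhtgq acs oztk rnsax itxw ssmza ril svbd fwwq hlj
Final line 12: ril

Answer: ril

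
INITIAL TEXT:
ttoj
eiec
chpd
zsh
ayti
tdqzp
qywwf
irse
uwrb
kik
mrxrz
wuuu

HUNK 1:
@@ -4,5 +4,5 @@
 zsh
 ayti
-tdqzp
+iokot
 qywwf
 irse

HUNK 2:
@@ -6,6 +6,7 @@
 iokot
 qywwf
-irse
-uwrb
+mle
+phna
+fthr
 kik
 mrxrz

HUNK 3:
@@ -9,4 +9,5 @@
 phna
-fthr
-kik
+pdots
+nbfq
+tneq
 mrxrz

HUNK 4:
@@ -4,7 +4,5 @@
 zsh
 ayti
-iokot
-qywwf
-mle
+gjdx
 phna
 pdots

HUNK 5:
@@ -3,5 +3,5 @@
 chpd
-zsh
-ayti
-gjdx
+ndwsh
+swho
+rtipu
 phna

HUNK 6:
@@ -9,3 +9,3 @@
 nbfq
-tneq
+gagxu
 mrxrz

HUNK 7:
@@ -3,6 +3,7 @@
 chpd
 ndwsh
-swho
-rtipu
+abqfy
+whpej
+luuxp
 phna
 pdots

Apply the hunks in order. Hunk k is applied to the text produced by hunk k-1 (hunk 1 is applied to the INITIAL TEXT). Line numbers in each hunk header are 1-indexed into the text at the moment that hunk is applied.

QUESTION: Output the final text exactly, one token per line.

Answer: ttoj
eiec
chpd
ndwsh
abqfy
whpej
luuxp
phna
pdots
nbfq
gagxu
mrxrz
wuuu

Derivation:
Hunk 1: at line 4 remove [tdqzp] add [iokot] -> 12 lines: ttoj eiec chpd zsh ayti iokot qywwf irse uwrb kik mrxrz wuuu
Hunk 2: at line 6 remove [irse,uwrb] add [mle,phna,fthr] -> 13 lines: ttoj eiec chpd zsh ayti iokot qywwf mle phna fthr kik mrxrz wuuu
Hunk 3: at line 9 remove [fthr,kik] add [pdots,nbfq,tneq] -> 14 lines: ttoj eiec chpd zsh ayti iokot qywwf mle phna pdots nbfq tneq mrxrz wuuu
Hunk 4: at line 4 remove [iokot,qywwf,mle] add [gjdx] -> 12 lines: ttoj eiec chpd zsh ayti gjdx phna pdots nbfq tneq mrxrz wuuu
Hunk 5: at line 3 remove [zsh,ayti,gjdx] add [ndwsh,swho,rtipu] -> 12 lines: ttoj eiec chpd ndwsh swho rtipu phna pdots nbfq tneq mrxrz wuuu
Hunk 6: at line 9 remove [tneq] add [gagxu] -> 12 lines: ttoj eiec chpd ndwsh swho rtipu phna pdots nbfq gagxu mrxrz wuuu
Hunk 7: at line 3 remove [swho,rtipu] add [abqfy,whpej,luuxp] -> 13 lines: ttoj eiec chpd ndwsh abqfy whpej luuxp phna pdots nbfq gagxu mrxrz wuuu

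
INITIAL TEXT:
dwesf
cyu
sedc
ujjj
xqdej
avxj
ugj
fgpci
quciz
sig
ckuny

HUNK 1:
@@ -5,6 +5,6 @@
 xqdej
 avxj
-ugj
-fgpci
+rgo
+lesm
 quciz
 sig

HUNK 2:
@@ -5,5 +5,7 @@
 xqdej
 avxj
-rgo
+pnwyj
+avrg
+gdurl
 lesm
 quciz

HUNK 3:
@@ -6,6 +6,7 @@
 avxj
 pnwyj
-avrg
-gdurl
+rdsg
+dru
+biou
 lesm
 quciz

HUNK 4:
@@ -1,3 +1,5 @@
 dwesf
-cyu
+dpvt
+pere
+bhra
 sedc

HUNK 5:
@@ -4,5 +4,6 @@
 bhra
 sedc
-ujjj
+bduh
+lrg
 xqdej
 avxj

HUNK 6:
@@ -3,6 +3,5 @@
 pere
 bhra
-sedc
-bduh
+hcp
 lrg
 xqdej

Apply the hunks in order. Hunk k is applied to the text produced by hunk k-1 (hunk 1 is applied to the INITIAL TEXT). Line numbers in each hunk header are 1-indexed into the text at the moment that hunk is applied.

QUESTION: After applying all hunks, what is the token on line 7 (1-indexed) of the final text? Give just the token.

Hunk 1: at line 5 remove [ugj,fgpci] add [rgo,lesm] -> 11 lines: dwesf cyu sedc ujjj xqdej avxj rgo lesm quciz sig ckuny
Hunk 2: at line 5 remove [rgo] add [pnwyj,avrg,gdurl] -> 13 lines: dwesf cyu sedc ujjj xqdej avxj pnwyj avrg gdurl lesm quciz sig ckuny
Hunk 3: at line 6 remove [avrg,gdurl] add [rdsg,dru,biou] -> 14 lines: dwesf cyu sedc ujjj xqdej avxj pnwyj rdsg dru biou lesm quciz sig ckuny
Hunk 4: at line 1 remove [cyu] add [dpvt,pere,bhra] -> 16 lines: dwesf dpvt pere bhra sedc ujjj xqdej avxj pnwyj rdsg dru biou lesm quciz sig ckuny
Hunk 5: at line 4 remove [ujjj] add [bduh,lrg] -> 17 lines: dwesf dpvt pere bhra sedc bduh lrg xqdej avxj pnwyj rdsg dru biou lesm quciz sig ckuny
Hunk 6: at line 3 remove [sedc,bduh] add [hcp] -> 16 lines: dwesf dpvt pere bhra hcp lrg xqdej avxj pnwyj rdsg dru biou lesm quciz sig ckuny
Final line 7: xqdej

Answer: xqdej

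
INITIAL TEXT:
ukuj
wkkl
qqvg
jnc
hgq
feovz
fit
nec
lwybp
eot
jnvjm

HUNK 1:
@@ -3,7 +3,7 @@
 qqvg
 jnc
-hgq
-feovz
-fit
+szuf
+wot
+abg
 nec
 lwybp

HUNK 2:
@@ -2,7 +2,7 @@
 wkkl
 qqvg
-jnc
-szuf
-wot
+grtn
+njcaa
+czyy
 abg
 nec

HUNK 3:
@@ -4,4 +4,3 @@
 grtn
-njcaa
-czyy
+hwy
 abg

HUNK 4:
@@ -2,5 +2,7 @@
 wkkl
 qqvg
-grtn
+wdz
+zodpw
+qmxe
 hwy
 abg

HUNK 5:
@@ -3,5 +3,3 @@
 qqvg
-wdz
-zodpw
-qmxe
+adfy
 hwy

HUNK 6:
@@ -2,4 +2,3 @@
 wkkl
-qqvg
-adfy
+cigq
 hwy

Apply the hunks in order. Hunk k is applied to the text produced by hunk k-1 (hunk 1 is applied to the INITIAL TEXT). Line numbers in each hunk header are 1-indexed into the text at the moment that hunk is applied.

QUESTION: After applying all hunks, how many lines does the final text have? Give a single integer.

Hunk 1: at line 3 remove [hgq,feovz,fit] add [szuf,wot,abg] -> 11 lines: ukuj wkkl qqvg jnc szuf wot abg nec lwybp eot jnvjm
Hunk 2: at line 2 remove [jnc,szuf,wot] add [grtn,njcaa,czyy] -> 11 lines: ukuj wkkl qqvg grtn njcaa czyy abg nec lwybp eot jnvjm
Hunk 3: at line 4 remove [njcaa,czyy] add [hwy] -> 10 lines: ukuj wkkl qqvg grtn hwy abg nec lwybp eot jnvjm
Hunk 4: at line 2 remove [grtn] add [wdz,zodpw,qmxe] -> 12 lines: ukuj wkkl qqvg wdz zodpw qmxe hwy abg nec lwybp eot jnvjm
Hunk 5: at line 3 remove [wdz,zodpw,qmxe] add [adfy] -> 10 lines: ukuj wkkl qqvg adfy hwy abg nec lwybp eot jnvjm
Hunk 6: at line 2 remove [qqvg,adfy] add [cigq] -> 9 lines: ukuj wkkl cigq hwy abg nec lwybp eot jnvjm
Final line count: 9

Answer: 9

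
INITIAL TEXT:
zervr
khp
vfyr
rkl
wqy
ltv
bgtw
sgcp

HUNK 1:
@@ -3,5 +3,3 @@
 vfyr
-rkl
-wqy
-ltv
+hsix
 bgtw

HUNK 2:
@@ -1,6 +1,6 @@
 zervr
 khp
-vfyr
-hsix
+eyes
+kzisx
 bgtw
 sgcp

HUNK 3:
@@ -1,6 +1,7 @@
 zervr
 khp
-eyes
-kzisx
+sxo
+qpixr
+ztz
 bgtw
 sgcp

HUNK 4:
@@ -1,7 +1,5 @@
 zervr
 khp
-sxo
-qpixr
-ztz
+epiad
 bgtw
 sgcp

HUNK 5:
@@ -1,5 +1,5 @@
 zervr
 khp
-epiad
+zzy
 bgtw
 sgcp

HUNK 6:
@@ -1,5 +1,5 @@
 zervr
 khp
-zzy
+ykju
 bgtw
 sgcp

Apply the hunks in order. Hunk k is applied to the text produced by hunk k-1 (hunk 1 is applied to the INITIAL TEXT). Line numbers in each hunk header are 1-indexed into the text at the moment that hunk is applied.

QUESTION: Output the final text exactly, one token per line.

Answer: zervr
khp
ykju
bgtw
sgcp

Derivation:
Hunk 1: at line 3 remove [rkl,wqy,ltv] add [hsix] -> 6 lines: zervr khp vfyr hsix bgtw sgcp
Hunk 2: at line 1 remove [vfyr,hsix] add [eyes,kzisx] -> 6 lines: zervr khp eyes kzisx bgtw sgcp
Hunk 3: at line 1 remove [eyes,kzisx] add [sxo,qpixr,ztz] -> 7 lines: zervr khp sxo qpixr ztz bgtw sgcp
Hunk 4: at line 1 remove [sxo,qpixr,ztz] add [epiad] -> 5 lines: zervr khp epiad bgtw sgcp
Hunk 5: at line 1 remove [epiad] add [zzy] -> 5 lines: zervr khp zzy bgtw sgcp
Hunk 6: at line 1 remove [zzy] add [ykju] -> 5 lines: zervr khp ykju bgtw sgcp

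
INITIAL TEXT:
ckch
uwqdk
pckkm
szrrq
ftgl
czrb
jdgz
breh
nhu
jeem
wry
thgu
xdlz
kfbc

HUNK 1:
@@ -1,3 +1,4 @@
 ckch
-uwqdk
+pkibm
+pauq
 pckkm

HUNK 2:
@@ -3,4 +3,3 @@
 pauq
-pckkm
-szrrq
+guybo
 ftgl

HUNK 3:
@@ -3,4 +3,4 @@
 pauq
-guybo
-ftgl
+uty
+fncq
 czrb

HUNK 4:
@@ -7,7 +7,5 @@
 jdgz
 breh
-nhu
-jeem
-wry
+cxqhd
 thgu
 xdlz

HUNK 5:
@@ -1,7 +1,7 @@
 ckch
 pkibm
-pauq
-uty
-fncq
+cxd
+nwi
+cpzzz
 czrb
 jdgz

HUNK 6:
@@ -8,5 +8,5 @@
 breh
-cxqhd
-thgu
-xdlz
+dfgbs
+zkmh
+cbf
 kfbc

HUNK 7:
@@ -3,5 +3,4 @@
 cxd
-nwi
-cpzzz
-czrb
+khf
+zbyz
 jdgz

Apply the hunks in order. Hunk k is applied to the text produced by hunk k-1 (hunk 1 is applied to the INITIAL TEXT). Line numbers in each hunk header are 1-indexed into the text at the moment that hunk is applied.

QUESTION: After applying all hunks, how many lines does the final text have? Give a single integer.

Hunk 1: at line 1 remove [uwqdk] add [pkibm,pauq] -> 15 lines: ckch pkibm pauq pckkm szrrq ftgl czrb jdgz breh nhu jeem wry thgu xdlz kfbc
Hunk 2: at line 3 remove [pckkm,szrrq] add [guybo] -> 14 lines: ckch pkibm pauq guybo ftgl czrb jdgz breh nhu jeem wry thgu xdlz kfbc
Hunk 3: at line 3 remove [guybo,ftgl] add [uty,fncq] -> 14 lines: ckch pkibm pauq uty fncq czrb jdgz breh nhu jeem wry thgu xdlz kfbc
Hunk 4: at line 7 remove [nhu,jeem,wry] add [cxqhd] -> 12 lines: ckch pkibm pauq uty fncq czrb jdgz breh cxqhd thgu xdlz kfbc
Hunk 5: at line 1 remove [pauq,uty,fncq] add [cxd,nwi,cpzzz] -> 12 lines: ckch pkibm cxd nwi cpzzz czrb jdgz breh cxqhd thgu xdlz kfbc
Hunk 6: at line 8 remove [cxqhd,thgu,xdlz] add [dfgbs,zkmh,cbf] -> 12 lines: ckch pkibm cxd nwi cpzzz czrb jdgz breh dfgbs zkmh cbf kfbc
Hunk 7: at line 3 remove [nwi,cpzzz,czrb] add [khf,zbyz] -> 11 lines: ckch pkibm cxd khf zbyz jdgz breh dfgbs zkmh cbf kfbc
Final line count: 11

Answer: 11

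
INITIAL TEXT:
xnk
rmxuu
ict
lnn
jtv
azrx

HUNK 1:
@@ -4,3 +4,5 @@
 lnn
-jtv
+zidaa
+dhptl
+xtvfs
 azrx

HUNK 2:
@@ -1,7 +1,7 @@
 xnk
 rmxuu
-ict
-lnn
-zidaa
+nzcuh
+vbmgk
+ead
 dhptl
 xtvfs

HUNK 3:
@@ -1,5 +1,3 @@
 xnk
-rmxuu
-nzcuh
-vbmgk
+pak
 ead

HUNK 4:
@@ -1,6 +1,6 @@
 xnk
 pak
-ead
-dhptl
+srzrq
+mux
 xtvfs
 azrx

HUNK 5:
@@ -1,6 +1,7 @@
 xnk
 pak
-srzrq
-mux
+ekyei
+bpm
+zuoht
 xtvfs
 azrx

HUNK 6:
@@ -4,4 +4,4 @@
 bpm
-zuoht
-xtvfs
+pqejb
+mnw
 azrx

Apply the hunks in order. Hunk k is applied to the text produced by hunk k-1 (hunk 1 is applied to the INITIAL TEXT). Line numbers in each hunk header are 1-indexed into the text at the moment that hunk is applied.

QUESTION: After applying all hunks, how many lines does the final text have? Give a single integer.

Hunk 1: at line 4 remove [jtv] add [zidaa,dhptl,xtvfs] -> 8 lines: xnk rmxuu ict lnn zidaa dhptl xtvfs azrx
Hunk 2: at line 1 remove [ict,lnn,zidaa] add [nzcuh,vbmgk,ead] -> 8 lines: xnk rmxuu nzcuh vbmgk ead dhptl xtvfs azrx
Hunk 3: at line 1 remove [rmxuu,nzcuh,vbmgk] add [pak] -> 6 lines: xnk pak ead dhptl xtvfs azrx
Hunk 4: at line 1 remove [ead,dhptl] add [srzrq,mux] -> 6 lines: xnk pak srzrq mux xtvfs azrx
Hunk 5: at line 1 remove [srzrq,mux] add [ekyei,bpm,zuoht] -> 7 lines: xnk pak ekyei bpm zuoht xtvfs azrx
Hunk 6: at line 4 remove [zuoht,xtvfs] add [pqejb,mnw] -> 7 lines: xnk pak ekyei bpm pqejb mnw azrx
Final line count: 7

Answer: 7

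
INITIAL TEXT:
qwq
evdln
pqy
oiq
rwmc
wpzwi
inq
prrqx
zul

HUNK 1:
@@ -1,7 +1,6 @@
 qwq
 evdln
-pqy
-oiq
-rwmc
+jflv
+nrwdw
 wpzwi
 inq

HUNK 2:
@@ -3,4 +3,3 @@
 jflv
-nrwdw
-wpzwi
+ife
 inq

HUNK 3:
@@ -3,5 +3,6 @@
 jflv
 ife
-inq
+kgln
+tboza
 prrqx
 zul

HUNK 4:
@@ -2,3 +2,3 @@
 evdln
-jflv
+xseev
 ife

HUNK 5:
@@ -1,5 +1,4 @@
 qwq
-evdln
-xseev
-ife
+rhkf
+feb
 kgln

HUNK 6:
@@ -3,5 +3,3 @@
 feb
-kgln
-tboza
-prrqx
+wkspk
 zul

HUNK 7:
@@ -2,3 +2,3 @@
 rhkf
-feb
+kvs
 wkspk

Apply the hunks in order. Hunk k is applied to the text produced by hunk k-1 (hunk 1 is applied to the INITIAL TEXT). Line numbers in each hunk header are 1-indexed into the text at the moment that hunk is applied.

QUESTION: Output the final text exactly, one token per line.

Answer: qwq
rhkf
kvs
wkspk
zul

Derivation:
Hunk 1: at line 1 remove [pqy,oiq,rwmc] add [jflv,nrwdw] -> 8 lines: qwq evdln jflv nrwdw wpzwi inq prrqx zul
Hunk 2: at line 3 remove [nrwdw,wpzwi] add [ife] -> 7 lines: qwq evdln jflv ife inq prrqx zul
Hunk 3: at line 3 remove [inq] add [kgln,tboza] -> 8 lines: qwq evdln jflv ife kgln tboza prrqx zul
Hunk 4: at line 2 remove [jflv] add [xseev] -> 8 lines: qwq evdln xseev ife kgln tboza prrqx zul
Hunk 5: at line 1 remove [evdln,xseev,ife] add [rhkf,feb] -> 7 lines: qwq rhkf feb kgln tboza prrqx zul
Hunk 6: at line 3 remove [kgln,tboza,prrqx] add [wkspk] -> 5 lines: qwq rhkf feb wkspk zul
Hunk 7: at line 2 remove [feb] add [kvs] -> 5 lines: qwq rhkf kvs wkspk zul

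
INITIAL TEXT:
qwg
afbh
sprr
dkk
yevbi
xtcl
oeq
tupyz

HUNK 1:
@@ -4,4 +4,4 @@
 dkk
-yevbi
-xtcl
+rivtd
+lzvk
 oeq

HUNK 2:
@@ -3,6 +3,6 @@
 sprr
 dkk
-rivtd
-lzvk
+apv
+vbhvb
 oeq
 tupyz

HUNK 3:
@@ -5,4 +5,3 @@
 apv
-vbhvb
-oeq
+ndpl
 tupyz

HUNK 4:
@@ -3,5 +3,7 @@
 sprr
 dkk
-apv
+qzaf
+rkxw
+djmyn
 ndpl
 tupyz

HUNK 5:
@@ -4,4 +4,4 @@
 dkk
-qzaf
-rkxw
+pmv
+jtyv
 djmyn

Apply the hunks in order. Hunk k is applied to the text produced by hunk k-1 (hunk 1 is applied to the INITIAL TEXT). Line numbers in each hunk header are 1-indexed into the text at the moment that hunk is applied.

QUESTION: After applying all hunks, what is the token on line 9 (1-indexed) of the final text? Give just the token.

Hunk 1: at line 4 remove [yevbi,xtcl] add [rivtd,lzvk] -> 8 lines: qwg afbh sprr dkk rivtd lzvk oeq tupyz
Hunk 2: at line 3 remove [rivtd,lzvk] add [apv,vbhvb] -> 8 lines: qwg afbh sprr dkk apv vbhvb oeq tupyz
Hunk 3: at line 5 remove [vbhvb,oeq] add [ndpl] -> 7 lines: qwg afbh sprr dkk apv ndpl tupyz
Hunk 4: at line 3 remove [apv] add [qzaf,rkxw,djmyn] -> 9 lines: qwg afbh sprr dkk qzaf rkxw djmyn ndpl tupyz
Hunk 5: at line 4 remove [qzaf,rkxw] add [pmv,jtyv] -> 9 lines: qwg afbh sprr dkk pmv jtyv djmyn ndpl tupyz
Final line 9: tupyz

Answer: tupyz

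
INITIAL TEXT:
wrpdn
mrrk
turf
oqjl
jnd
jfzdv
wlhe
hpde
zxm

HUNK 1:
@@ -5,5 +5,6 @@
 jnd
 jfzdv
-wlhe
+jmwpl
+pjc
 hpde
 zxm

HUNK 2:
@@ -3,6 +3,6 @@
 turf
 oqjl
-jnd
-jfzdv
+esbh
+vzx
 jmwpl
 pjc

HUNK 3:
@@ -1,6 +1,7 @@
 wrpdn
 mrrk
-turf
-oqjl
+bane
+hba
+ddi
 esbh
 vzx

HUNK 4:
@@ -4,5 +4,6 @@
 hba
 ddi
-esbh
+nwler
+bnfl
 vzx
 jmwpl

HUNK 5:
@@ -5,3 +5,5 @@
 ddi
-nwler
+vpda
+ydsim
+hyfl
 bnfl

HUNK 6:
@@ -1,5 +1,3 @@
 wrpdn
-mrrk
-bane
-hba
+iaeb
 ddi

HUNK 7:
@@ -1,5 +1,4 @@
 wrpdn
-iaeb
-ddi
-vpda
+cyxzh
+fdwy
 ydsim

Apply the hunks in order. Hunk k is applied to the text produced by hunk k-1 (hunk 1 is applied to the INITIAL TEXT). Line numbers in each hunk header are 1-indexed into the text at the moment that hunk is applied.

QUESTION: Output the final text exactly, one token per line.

Answer: wrpdn
cyxzh
fdwy
ydsim
hyfl
bnfl
vzx
jmwpl
pjc
hpde
zxm

Derivation:
Hunk 1: at line 5 remove [wlhe] add [jmwpl,pjc] -> 10 lines: wrpdn mrrk turf oqjl jnd jfzdv jmwpl pjc hpde zxm
Hunk 2: at line 3 remove [jnd,jfzdv] add [esbh,vzx] -> 10 lines: wrpdn mrrk turf oqjl esbh vzx jmwpl pjc hpde zxm
Hunk 3: at line 1 remove [turf,oqjl] add [bane,hba,ddi] -> 11 lines: wrpdn mrrk bane hba ddi esbh vzx jmwpl pjc hpde zxm
Hunk 4: at line 4 remove [esbh] add [nwler,bnfl] -> 12 lines: wrpdn mrrk bane hba ddi nwler bnfl vzx jmwpl pjc hpde zxm
Hunk 5: at line 5 remove [nwler] add [vpda,ydsim,hyfl] -> 14 lines: wrpdn mrrk bane hba ddi vpda ydsim hyfl bnfl vzx jmwpl pjc hpde zxm
Hunk 6: at line 1 remove [mrrk,bane,hba] add [iaeb] -> 12 lines: wrpdn iaeb ddi vpda ydsim hyfl bnfl vzx jmwpl pjc hpde zxm
Hunk 7: at line 1 remove [iaeb,ddi,vpda] add [cyxzh,fdwy] -> 11 lines: wrpdn cyxzh fdwy ydsim hyfl bnfl vzx jmwpl pjc hpde zxm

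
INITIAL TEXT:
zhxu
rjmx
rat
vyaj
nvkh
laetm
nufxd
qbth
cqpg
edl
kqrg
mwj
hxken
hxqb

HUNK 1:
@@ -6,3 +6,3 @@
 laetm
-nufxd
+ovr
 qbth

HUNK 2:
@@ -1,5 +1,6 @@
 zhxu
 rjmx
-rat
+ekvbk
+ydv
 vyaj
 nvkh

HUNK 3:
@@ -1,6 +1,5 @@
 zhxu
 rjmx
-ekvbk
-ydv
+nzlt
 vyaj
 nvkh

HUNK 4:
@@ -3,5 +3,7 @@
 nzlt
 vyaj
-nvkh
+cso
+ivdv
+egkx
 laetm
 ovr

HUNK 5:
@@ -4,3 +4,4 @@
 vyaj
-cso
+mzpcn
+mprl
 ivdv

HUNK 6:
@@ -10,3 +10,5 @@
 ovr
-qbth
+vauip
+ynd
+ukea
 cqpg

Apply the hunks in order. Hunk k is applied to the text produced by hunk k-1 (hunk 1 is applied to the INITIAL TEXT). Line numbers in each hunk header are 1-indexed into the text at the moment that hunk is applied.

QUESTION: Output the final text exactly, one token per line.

Answer: zhxu
rjmx
nzlt
vyaj
mzpcn
mprl
ivdv
egkx
laetm
ovr
vauip
ynd
ukea
cqpg
edl
kqrg
mwj
hxken
hxqb

Derivation:
Hunk 1: at line 6 remove [nufxd] add [ovr] -> 14 lines: zhxu rjmx rat vyaj nvkh laetm ovr qbth cqpg edl kqrg mwj hxken hxqb
Hunk 2: at line 1 remove [rat] add [ekvbk,ydv] -> 15 lines: zhxu rjmx ekvbk ydv vyaj nvkh laetm ovr qbth cqpg edl kqrg mwj hxken hxqb
Hunk 3: at line 1 remove [ekvbk,ydv] add [nzlt] -> 14 lines: zhxu rjmx nzlt vyaj nvkh laetm ovr qbth cqpg edl kqrg mwj hxken hxqb
Hunk 4: at line 3 remove [nvkh] add [cso,ivdv,egkx] -> 16 lines: zhxu rjmx nzlt vyaj cso ivdv egkx laetm ovr qbth cqpg edl kqrg mwj hxken hxqb
Hunk 5: at line 4 remove [cso] add [mzpcn,mprl] -> 17 lines: zhxu rjmx nzlt vyaj mzpcn mprl ivdv egkx laetm ovr qbth cqpg edl kqrg mwj hxken hxqb
Hunk 6: at line 10 remove [qbth] add [vauip,ynd,ukea] -> 19 lines: zhxu rjmx nzlt vyaj mzpcn mprl ivdv egkx laetm ovr vauip ynd ukea cqpg edl kqrg mwj hxken hxqb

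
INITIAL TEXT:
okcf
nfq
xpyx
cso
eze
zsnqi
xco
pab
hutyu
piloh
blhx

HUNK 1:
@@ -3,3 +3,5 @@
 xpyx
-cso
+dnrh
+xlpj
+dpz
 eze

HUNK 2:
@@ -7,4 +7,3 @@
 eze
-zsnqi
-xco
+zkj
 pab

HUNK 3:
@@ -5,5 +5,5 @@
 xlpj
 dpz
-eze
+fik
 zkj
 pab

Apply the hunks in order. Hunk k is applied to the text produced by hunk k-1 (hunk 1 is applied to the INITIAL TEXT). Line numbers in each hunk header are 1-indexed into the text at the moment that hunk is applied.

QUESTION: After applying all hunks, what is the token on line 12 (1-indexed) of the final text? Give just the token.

Answer: blhx

Derivation:
Hunk 1: at line 3 remove [cso] add [dnrh,xlpj,dpz] -> 13 lines: okcf nfq xpyx dnrh xlpj dpz eze zsnqi xco pab hutyu piloh blhx
Hunk 2: at line 7 remove [zsnqi,xco] add [zkj] -> 12 lines: okcf nfq xpyx dnrh xlpj dpz eze zkj pab hutyu piloh blhx
Hunk 3: at line 5 remove [eze] add [fik] -> 12 lines: okcf nfq xpyx dnrh xlpj dpz fik zkj pab hutyu piloh blhx
Final line 12: blhx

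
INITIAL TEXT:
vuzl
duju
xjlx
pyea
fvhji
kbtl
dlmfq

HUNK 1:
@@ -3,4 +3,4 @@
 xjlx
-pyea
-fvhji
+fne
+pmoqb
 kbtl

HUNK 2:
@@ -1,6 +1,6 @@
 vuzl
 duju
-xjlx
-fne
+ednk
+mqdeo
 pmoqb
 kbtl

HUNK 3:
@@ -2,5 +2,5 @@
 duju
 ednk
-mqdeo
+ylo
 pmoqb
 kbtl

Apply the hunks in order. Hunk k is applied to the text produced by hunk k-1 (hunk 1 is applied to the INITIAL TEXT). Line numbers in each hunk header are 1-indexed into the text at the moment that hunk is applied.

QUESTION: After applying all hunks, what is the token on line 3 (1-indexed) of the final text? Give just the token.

Hunk 1: at line 3 remove [pyea,fvhji] add [fne,pmoqb] -> 7 lines: vuzl duju xjlx fne pmoqb kbtl dlmfq
Hunk 2: at line 1 remove [xjlx,fne] add [ednk,mqdeo] -> 7 lines: vuzl duju ednk mqdeo pmoqb kbtl dlmfq
Hunk 3: at line 2 remove [mqdeo] add [ylo] -> 7 lines: vuzl duju ednk ylo pmoqb kbtl dlmfq
Final line 3: ednk

Answer: ednk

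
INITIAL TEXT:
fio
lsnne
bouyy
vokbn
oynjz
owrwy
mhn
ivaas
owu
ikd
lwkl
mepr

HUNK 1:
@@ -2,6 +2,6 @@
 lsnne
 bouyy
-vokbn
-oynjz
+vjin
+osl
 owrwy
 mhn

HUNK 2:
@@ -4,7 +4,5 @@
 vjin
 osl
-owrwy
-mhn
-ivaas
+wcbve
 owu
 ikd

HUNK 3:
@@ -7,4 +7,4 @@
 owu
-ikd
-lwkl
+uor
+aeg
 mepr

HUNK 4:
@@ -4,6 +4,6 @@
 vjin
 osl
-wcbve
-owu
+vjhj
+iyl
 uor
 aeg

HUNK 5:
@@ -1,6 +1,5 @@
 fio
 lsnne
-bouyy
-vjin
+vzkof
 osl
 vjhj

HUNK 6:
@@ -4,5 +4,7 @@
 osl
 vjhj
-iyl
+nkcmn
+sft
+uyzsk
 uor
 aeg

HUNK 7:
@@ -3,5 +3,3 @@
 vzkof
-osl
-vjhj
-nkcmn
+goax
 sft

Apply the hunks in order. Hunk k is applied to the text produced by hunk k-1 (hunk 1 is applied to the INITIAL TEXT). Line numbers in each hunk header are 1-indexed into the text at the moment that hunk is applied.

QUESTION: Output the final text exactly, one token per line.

Hunk 1: at line 2 remove [vokbn,oynjz] add [vjin,osl] -> 12 lines: fio lsnne bouyy vjin osl owrwy mhn ivaas owu ikd lwkl mepr
Hunk 2: at line 4 remove [owrwy,mhn,ivaas] add [wcbve] -> 10 lines: fio lsnne bouyy vjin osl wcbve owu ikd lwkl mepr
Hunk 3: at line 7 remove [ikd,lwkl] add [uor,aeg] -> 10 lines: fio lsnne bouyy vjin osl wcbve owu uor aeg mepr
Hunk 4: at line 4 remove [wcbve,owu] add [vjhj,iyl] -> 10 lines: fio lsnne bouyy vjin osl vjhj iyl uor aeg mepr
Hunk 5: at line 1 remove [bouyy,vjin] add [vzkof] -> 9 lines: fio lsnne vzkof osl vjhj iyl uor aeg mepr
Hunk 6: at line 4 remove [iyl] add [nkcmn,sft,uyzsk] -> 11 lines: fio lsnne vzkof osl vjhj nkcmn sft uyzsk uor aeg mepr
Hunk 7: at line 3 remove [osl,vjhj,nkcmn] add [goax] -> 9 lines: fio lsnne vzkof goax sft uyzsk uor aeg mepr

Answer: fio
lsnne
vzkof
goax
sft
uyzsk
uor
aeg
mepr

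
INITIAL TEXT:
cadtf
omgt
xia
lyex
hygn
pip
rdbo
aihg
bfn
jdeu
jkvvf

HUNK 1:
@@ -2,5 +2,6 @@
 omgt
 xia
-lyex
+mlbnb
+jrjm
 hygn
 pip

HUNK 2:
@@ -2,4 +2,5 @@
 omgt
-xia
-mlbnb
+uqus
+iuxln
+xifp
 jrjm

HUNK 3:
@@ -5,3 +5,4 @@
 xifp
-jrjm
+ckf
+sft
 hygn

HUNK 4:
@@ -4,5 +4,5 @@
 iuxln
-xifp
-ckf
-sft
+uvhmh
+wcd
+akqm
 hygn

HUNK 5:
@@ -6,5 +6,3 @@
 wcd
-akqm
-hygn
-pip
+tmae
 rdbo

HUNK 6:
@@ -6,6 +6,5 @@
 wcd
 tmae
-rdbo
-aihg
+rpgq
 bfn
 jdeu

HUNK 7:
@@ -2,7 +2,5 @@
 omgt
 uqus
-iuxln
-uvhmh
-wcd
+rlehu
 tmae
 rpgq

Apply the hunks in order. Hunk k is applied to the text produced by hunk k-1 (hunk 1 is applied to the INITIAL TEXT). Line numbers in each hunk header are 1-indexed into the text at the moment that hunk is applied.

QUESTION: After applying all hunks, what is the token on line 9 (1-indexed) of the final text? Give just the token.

Hunk 1: at line 2 remove [lyex] add [mlbnb,jrjm] -> 12 lines: cadtf omgt xia mlbnb jrjm hygn pip rdbo aihg bfn jdeu jkvvf
Hunk 2: at line 2 remove [xia,mlbnb] add [uqus,iuxln,xifp] -> 13 lines: cadtf omgt uqus iuxln xifp jrjm hygn pip rdbo aihg bfn jdeu jkvvf
Hunk 3: at line 5 remove [jrjm] add [ckf,sft] -> 14 lines: cadtf omgt uqus iuxln xifp ckf sft hygn pip rdbo aihg bfn jdeu jkvvf
Hunk 4: at line 4 remove [xifp,ckf,sft] add [uvhmh,wcd,akqm] -> 14 lines: cadtf omgt uqus iuxln uvhmh wcd akqm hygn pip rdbo aihg bfn jdeu jkvvf
Hunk 5: at line 6 remove [akqm,hygn,pip] add [tmae] -> 12 lines: cadtf omgt uqus iuxln uvhmh wcd tmae rdbo aihg bfn jdeu jkvvf
Hunk 6: at line 6 remove [rdbo,aihg] add [rpgq] -> 11 lines: cadtf omgt uqus iuxln uvhmh wcd tmae rpgq bfn jdeu jkvvf
Hunk 7: at line 2 remove [iuxln,uvhmh,wcd] add [rlehu] -> 9 lines: cadtf omgt uqus rlehu tmae rpgq bfn jdeu jkvvf
Final line 9: jkvvf

Answer: jkvvf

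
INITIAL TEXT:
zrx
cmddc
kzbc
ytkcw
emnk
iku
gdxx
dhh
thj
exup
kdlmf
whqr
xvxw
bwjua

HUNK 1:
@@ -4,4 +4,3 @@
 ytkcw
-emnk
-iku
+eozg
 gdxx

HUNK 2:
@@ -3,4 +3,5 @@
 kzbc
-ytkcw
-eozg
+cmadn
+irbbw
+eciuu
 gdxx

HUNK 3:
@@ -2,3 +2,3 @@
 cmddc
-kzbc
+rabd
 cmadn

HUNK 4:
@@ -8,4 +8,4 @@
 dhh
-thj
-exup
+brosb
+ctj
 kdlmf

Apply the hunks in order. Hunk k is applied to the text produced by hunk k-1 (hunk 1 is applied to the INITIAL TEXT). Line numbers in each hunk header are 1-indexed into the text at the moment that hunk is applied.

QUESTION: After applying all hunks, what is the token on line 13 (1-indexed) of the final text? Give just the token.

Answer: xvxw

Derivation:
Hunk 1: at line 4 remove [emnk,iku] add [eozg] -> 13 lines: zrx cmddc kzbc ytkcw eozg gdxx dhh thj exup kdlmf whqr xvxw bwjua
Hunk 2: at line 3 remove [ytkcw,eozg] add [cmadn,irbbw,eciuu] -> 14 lines: zrx cmddc kzbc cmadn irbbw eciuu gdxx dhh thj exup kdlmf whqr xvxw bwjua
Hunk 3: at line 2 remove [kzbc] add [rabd] -> 14 lines: zrx cmddc rabd cmadn irbbw eciuu gdxx dhh thj exup kdlmf whqr xvxw bwjua
Hunk 4: at line 8 remove [thj,exup] add [brosb,ctj] -> 14 lines: zrx cmddc rabd cmadn irbbw eciuu gdxx dhh brosb ctj kdlmf whqr xvxw bwjua
Final line 13: xvxw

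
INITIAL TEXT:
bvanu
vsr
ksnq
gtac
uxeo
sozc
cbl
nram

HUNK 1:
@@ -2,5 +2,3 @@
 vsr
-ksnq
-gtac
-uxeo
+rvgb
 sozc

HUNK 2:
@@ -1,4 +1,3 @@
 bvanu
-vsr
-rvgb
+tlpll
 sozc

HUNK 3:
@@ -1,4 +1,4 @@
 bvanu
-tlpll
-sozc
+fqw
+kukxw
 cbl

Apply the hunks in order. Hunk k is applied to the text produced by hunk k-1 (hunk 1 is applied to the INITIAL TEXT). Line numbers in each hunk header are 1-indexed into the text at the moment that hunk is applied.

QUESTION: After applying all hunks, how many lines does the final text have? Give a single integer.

Answer: 5

Derivation:
Hunk 1: at line 2 remove [ksnq,gtac,uxeo] add [rvgb] -> 6 lines: bvanu vsr rvgb sozc cbl nram
Hunk 2: at line 1 remove [vsr,rvgb] add [tlpll] -> 5 lines: bvanu tlpll sozc cbl nram
Hunk 3: at line 1 remove [tlpll,sozc] add [fqw,kukxw] -> 5 lines: bvanu fqw kukxw cbl nram
Final line count: 5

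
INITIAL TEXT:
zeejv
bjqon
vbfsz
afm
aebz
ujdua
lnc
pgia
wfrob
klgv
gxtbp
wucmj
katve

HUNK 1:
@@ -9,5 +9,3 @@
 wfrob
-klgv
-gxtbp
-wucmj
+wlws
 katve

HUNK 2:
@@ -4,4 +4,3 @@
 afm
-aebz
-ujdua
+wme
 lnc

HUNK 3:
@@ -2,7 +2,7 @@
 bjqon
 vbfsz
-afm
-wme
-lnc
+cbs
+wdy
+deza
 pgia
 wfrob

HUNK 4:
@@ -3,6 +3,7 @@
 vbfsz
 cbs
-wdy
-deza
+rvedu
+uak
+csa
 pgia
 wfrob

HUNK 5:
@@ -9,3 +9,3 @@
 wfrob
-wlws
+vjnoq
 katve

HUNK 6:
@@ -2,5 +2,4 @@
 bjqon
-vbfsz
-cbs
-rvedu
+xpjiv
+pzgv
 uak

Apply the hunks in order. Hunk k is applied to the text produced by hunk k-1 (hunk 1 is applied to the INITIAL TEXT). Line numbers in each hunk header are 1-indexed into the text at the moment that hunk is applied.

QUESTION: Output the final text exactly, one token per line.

Hunk 1: at line 9 remove [klgv,gxtbp,wucmj] add [wlws] -> 11 lines: zeejv bjqon vbfsz afm aebz ujdua lnc pgia wfrob wlws katve
Hunk 2: at line 4 remove [aebz,ujdua] add [wme] -> 10 lines: zeejv bjqon vbfsz afm wme lnc pgia wfrob wlws katve
Hunk 3: at line 2 remove [afm,wme,lnc] add [cbs,wdy,deza] -> 10 lines: zeejv bjqon vbfsz cbs wdy deza pgia wfrob wlws katve
Hunk 4: at line 3 remove [wdy,deza] add [rvedu,uak,csa] -> 11 lines: zeejv bjqon vbfsz cbs rvedu uak csa pgia wfrob wlws katve
Hunk 5: at line 9 remove [wlws] add [vjnoq] -> 11 lines: zeejv bjqon vbfsz cbs rvedu uak csa pgia wfrob vjnoq katve
Hunk 6: at line 2 remove [vbfsz,cbs,rvedu] add [xpjiv,pzgv] -> 10 lines: zeejv bjqon xpjiv pzgv uak csa pgia wfrob vjnoq katve

Answer: zeejv
bjqon
xpjiv
pzgv
uak
csa
pgia
wfrob
vjnoq
katve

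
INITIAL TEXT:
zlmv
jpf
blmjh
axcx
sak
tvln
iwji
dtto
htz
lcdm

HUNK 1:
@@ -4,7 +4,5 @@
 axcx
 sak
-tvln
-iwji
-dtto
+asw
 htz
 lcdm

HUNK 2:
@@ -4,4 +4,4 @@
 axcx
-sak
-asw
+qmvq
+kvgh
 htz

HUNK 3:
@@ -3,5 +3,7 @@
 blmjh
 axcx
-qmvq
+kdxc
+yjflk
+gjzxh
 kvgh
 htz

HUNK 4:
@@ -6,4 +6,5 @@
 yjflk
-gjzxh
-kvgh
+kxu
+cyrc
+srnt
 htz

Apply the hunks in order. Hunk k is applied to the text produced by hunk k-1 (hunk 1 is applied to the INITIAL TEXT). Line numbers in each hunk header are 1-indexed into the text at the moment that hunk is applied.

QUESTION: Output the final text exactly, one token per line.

Answer: zlmv
jpf
blmjh
axcx
kdxc
yjflk
kxu
cyrc
srnt
htz
lcdm

Derivation:
Hunk 1: at line 4 remove [tvln,iwji,dtto] add [asw] -> 8 lines: zlmv jpf blmjh axcx sak asw htz lcdm
Hunk 2: at line 4 remove [sak,asw] add [qmvq,kvgh] -> 8 lines: zlmv jpf blmjh axcx qmvq kvgh htz lcdm
Hunk 3: at line 3 remove [qmvq] add [kdxc,yjflk,gjzxh] -> 10 lines: zlmv jpf blmjh axcx kdxc yjflk gjzxh kvgh htz lcdm
Hunk 4: at line 6 remove [gjzxh,kvgh] add [kxu,cyrc,srnt] -> 11 lines: zlmv jpf blmjh axcx kdxc yjflk kxu cyrc srnt htz lcdm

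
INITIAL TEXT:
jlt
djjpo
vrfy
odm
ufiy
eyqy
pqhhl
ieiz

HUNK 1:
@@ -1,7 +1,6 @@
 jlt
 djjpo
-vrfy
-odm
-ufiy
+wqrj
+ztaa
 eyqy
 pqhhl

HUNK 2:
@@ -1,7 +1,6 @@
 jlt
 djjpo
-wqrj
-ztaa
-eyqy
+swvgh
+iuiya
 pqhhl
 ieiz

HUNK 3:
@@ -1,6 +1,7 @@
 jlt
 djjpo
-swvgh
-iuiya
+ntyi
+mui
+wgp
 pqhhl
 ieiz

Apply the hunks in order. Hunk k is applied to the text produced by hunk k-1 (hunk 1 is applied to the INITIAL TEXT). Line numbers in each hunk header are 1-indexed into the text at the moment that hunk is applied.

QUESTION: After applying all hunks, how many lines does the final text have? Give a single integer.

Answer: 7

Derivation:
Hunk 1: at line 1 remove [vrfy,odm,ufiy] add [wqrj,ztaa] -> 7 lines: jlt djjpo wqrj ztaa eyqy pqhhl ieiz
Hunk 2: at line 1 remove [wqrj,ztaa,eyqy] add [swvgh,iuiya] -> 6 lines: jlt djjpo swvgh iuiya pqhhl ieiz
Hunk 3: at line 1 remove [swvgh,iuiya] add [ntyi,mui,wgp] -> 7 lines: jlt djjpo ntyi mui wgp pqhhl ieiz
Final line count: 7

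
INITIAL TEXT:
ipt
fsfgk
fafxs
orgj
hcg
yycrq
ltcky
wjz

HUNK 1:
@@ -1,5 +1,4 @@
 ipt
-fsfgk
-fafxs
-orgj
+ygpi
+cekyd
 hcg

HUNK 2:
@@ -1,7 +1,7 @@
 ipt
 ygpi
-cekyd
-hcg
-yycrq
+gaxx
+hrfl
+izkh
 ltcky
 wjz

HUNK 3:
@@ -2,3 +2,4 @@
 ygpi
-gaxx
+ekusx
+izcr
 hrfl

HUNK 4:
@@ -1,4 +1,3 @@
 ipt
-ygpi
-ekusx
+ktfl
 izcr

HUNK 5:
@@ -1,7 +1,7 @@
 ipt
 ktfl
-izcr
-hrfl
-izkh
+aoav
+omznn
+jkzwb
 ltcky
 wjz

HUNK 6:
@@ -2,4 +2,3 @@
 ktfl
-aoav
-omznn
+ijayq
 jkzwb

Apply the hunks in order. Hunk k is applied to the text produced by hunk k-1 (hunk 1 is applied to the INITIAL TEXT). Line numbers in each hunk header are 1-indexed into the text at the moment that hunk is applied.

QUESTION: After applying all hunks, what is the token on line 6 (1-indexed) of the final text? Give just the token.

Hunk 1: at line 1 remove [fsfgk,fafxs,orgj] add [ygpi,cekyd] -> 7 lines: ipt ygpi cekyd hcg yycrq ltcky wjz
Hunk 2: at line 1 remove [cekyd,hcg,yycrq] add [gaxx,hrfl,izkh] -> 7 lines: ipt ygpi gaxx hrfl izkh ltcky wjz
Hunk 3: at line 2 remove [gaxx] add [ekusx,izcr] -> 8 lines: ipt ygpi ekusx izcr hrfl izkh ltcky wjz
Hunk 4: at line 1 remove [ygpi,ekusx] add [ktfl] -> 7 lines: ipt ktfl izcr hrfl izkh ltcky wjz
Hunk 5: at line 1 remove [izcr,hrfl,izkh] add [aoav,omznn,jkzwb] -> 7 lines: ipt ktfl aoav omznn jkzwb ltcky wjz
Hunk 6: at line 2 remove [aoav,omznn] add [ijayq] -> 6 lines: ipt ktfl ijayq jkzwb ltcky wjz
Final line 6: wjz

Answer: wjz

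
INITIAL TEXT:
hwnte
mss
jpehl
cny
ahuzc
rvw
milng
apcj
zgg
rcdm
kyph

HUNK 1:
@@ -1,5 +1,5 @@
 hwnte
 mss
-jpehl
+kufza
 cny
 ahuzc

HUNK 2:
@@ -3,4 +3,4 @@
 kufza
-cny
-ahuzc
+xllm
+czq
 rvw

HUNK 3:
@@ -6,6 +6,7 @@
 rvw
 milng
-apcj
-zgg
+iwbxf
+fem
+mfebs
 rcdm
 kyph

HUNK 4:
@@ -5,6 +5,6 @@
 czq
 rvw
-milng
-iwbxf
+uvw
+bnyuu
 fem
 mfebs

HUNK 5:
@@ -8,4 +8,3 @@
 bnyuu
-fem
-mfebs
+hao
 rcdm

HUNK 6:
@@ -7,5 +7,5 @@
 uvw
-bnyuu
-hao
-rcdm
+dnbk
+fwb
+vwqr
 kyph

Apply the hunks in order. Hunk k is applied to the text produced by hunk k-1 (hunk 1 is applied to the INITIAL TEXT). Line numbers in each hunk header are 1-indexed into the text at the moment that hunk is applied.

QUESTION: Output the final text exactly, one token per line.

Hunk 1: at line 1 remove [jpehl] add [kufza] -> 11 lines: hwnte mss kufza cny ahuzc rvw milng apcj zgg rcdm kyph
Hunk 2: at line 3 remove [cny,ahuzc] add [xllm,czq] -> 11 lines: hwnte mss kufza xllm czq rvw milng apcj zgg rcdm kyph
Hunk 3: at line 6 remove [apcj,zgg] add [iwbxf,fem,mfebs] -> 12 lines: hwnte mss kufza xllm czq rvw milng iwbxf fem mfebs rcdm kyph
Hunk 4: at line 5 remove [milng,iwbxf] add [uvw,bnyuu] -> 12 lines: hwnte mss kufza xllm czq rvw uvw bnyuu fem mfebs rcdm kyph
Hunk 5: at line 8 remove [fem,mfebs] add [hao] -> 11 lines: hwnte mss kufza xllm czq rvw uvw bnyuu hao rcdm kyph
Hunk 6: at line 7 remove [bnyuu,hao,rcdm] add [dnbk,fwb,vwqr] -> 11 lines: hwnte mss kufza xllm czq rvw uvw dnbk fwb vwqr kyph

Answer: hwnte
mss
kufza
xllm
czq
rvw
uvw
dnbk
fwb
vwqr
kyph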